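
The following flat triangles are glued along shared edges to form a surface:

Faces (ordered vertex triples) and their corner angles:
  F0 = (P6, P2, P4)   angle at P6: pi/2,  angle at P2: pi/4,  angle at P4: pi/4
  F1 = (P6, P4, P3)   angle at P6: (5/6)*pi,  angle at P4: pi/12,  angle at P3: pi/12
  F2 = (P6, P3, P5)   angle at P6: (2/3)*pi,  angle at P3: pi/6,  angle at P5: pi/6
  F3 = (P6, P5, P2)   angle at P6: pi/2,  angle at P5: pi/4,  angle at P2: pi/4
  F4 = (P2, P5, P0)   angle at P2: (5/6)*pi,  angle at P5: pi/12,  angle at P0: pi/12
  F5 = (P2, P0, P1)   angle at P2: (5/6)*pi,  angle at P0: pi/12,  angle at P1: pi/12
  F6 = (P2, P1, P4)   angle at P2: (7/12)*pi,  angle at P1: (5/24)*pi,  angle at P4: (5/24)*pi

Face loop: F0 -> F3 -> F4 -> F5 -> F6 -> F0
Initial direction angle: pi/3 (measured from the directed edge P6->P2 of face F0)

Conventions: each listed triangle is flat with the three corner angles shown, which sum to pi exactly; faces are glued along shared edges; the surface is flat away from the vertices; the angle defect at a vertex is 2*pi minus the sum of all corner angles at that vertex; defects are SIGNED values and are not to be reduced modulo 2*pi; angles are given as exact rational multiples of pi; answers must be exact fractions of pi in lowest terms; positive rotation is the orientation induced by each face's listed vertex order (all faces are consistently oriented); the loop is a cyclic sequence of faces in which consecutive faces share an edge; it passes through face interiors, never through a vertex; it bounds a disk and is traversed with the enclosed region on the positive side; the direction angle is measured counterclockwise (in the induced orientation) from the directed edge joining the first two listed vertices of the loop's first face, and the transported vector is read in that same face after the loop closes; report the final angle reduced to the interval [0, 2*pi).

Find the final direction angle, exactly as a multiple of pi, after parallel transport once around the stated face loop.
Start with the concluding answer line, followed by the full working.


Answer: final direction angle = (19/12)*pi

enclosed vertex P2: corner angles sum to (11/4)*pi, defect = 2*pi - (11/4)*pi = (-3/4)*pi
by Gauss-Bonnet the loop rotates the vector by the enclosed defect sum (positive orientation, mod 2*pi)
final angle = pi/3 - (3/4)*pi = (19/12)*pi (mod 2*pi)


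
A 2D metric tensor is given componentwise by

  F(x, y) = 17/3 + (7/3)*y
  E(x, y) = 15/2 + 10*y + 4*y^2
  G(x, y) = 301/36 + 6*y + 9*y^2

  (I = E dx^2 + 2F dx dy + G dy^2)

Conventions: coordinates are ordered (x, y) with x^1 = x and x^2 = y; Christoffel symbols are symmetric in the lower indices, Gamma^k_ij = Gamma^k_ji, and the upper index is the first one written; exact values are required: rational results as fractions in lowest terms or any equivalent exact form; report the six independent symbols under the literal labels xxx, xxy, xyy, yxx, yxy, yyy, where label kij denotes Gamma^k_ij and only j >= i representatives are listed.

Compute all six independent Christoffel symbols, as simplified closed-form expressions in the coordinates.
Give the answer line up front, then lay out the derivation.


Answer: Gamma_xxx = (672*y^2 + 2472*y + 2040)/(2592*y^4 + 8208*y^3 + 11196*y^2 + 7356*y + 2203), Gamma_xxy = (2592*y^3 + 4968*y^2 + 4568*y + 3010)/(2592*y^4 + 8208*y^3 + 11196*y^2 + 7356*y + 2203), Gamma_xyy = (542 - 9504*y)/(7776*y^4 + 24624*y^3 + 33588*y^2 + 22068*y + 6609), Gamma_yxx = (-1152*y^3 - 4320*y^2 - 5760*y - 2700)/(2592*y^4 + 8208*y^3 + 11196*y^2 + 7356*y + 2203), Gamma_yxy = (-672*y^2 - 2472*y - 2040)/(2592*y^4 + 8208*y^3 + 11196*y^2 + 7356*y + 2203), Gamma_yyy = (2592*y^3 + 7344*y^2 + 6628*y + 668)/(2592*y^4 + 8208*y^3 + 11196*y^2 + 7356*y + 2203)

E = 15/2 + 10*y + 4*y^2; F = 17/3 + (7/3)*y; G = 301/36 + 6*y + 9*y^2
Gamma^k_ij = (1/2) g^{kl} (d_i g_jl + d_j g_il - d_l g_ij), with g^inv = (1/(EG-F^2)) [[G, -F], [-F, E]]
first partials: E_x = 0, E_y = 10 + 8*y, F_x = 0, F_y = 7/3, G_x = 0, G_y = 6 + 18*y
D = EG - F^2 = 2203/72 + (613/6)*y + (311/2)*y^2 + 114*y^3 + 36*y^4
expanded: Gamma^x_xx = (G E_x - 2F F_x + F E_y)/(2D), Gamma^x_xy = (G E_y - F G_x)/(2D), Gamma^x_yy = (2G F_y - G G_x - F G_y)/(2D), Gamma^y_xx = (2E F_x - E E_y - F E_x)/(2D), Gamma^y_xy = (E G_x - F E_y)/(2D), Gamma^y_yy = (E G_y - 2F F_y + F G_x)/(2D); substitute and cancel common factors


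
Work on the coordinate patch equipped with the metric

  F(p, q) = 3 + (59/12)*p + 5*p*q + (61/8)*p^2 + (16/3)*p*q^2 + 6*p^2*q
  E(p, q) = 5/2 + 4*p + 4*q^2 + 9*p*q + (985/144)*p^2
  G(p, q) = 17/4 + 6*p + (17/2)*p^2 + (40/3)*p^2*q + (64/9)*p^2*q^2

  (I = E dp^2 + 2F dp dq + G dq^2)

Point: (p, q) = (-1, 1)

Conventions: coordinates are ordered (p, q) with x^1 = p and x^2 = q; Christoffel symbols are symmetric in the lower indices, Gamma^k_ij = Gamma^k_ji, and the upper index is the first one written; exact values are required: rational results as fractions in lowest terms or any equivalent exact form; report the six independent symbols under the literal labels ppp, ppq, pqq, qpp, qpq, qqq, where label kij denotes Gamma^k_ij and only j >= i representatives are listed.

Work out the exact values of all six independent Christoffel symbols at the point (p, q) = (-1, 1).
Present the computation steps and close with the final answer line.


E = 49/144, F = 11/8, G = 979/36 at the point
E_p = -49/72, E_q = -1, F_p = -12, F_q = -29/3, G_p = -467/9, G_q = 248/9
EG - F^2 = 19085/2592;  g^inv = (2592/19085) * [[979/36, -11/8], [-11/8, 49/144]]
first-kind symbols [ij,l] = (1/2)(d_i g_jl + d_j g_il - d_l g_ij): [pp,p] = E_p/2 = -49/144, [pp,q] = F_p - E_q/2 = -23/2, [pq,p] = E_q/2 = -1/2, [pq,q] = G_p/2 = -467/18, [qq,p] = F_q - G_p/2 = 293/18, [qq,q] = G_q/2 = 124/9
Gamma^p_ij = (G*[ij,p] - F*[ij,q])/(EG - F^2), Gamma^q_ij = (E*[ij,q] - F*[ij,p])/(EG - F^2)

Answer: Gamma_ppp = 3091/3470, Gamma_ppq = 5202/1735, Gamma_pqq = 99844/1735, Gamma_qpp = -35721/76340, Gamma_qpq = -21101/19085, Gamma_qqq = -45862/19085


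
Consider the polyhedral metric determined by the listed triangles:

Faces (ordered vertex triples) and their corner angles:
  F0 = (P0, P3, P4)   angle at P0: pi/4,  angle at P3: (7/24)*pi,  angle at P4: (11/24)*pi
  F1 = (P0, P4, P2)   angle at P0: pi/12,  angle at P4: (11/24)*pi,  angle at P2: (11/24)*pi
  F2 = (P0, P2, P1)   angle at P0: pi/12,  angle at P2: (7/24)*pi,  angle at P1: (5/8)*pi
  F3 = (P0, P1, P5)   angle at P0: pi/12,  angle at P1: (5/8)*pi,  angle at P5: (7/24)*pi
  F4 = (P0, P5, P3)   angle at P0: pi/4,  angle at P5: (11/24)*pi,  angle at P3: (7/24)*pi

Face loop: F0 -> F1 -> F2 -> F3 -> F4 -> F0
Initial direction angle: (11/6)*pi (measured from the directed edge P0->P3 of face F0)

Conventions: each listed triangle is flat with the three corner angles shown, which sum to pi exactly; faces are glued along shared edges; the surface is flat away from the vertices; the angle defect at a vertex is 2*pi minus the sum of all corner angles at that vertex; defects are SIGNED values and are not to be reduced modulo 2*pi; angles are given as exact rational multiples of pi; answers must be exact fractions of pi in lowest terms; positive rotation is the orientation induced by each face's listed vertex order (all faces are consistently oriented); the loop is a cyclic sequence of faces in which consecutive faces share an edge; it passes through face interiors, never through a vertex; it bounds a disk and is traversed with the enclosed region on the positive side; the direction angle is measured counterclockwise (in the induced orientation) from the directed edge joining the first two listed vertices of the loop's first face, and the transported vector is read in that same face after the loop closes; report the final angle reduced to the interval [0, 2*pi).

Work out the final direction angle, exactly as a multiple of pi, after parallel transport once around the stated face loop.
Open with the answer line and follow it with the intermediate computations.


Answer: final direction angle = (13/12)*pi

enclosed vertex P0: corner angles sum to (3/4)*pi, defect = 2*pi - (3/4)*pi = (5/4)*pi
by Gauss-Bonnet the loop rotates the vector by the enclosed defect sum (positive orientation, mod 2*pi)
final angle = (11/6)*pi + (5/4)*pi = (13/12)*pi (mod 2*pi)


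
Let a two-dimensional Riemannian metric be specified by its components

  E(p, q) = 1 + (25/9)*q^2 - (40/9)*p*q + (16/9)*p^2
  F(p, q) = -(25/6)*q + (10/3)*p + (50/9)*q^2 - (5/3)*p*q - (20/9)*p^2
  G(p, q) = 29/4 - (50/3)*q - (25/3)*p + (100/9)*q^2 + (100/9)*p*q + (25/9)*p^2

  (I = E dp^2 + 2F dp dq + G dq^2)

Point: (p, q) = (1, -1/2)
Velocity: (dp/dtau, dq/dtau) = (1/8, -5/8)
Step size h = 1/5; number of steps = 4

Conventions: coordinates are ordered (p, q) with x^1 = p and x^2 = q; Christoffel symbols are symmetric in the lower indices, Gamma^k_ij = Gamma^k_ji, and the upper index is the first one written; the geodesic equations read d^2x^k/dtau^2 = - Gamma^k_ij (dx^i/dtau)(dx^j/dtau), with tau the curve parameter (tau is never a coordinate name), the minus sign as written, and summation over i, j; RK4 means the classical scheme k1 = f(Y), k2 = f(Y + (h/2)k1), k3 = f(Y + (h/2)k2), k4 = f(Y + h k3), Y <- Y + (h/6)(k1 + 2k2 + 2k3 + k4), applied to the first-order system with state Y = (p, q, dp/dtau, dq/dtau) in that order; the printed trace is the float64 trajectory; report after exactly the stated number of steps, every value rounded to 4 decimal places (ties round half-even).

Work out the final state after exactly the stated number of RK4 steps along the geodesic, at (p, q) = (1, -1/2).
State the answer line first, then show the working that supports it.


Answer: p = 1.1401, q = -0.9525, dp/dtau = 0.2098, dq/dtau = -0.5238

f(Y) = (dp/dtau, dq/dtau, -Gamma^p_ij Y'^i Y'^j, -Gamma^q_ij Y'^i Y'^j) with the Gammas evaluated at the stage position; h = 0.200000; intermediate values shown to 6 dp
step 0: p = 1.0000, q = -0.5000, dp/dtau = 0.1250, dq/dtau = -0.6250
step 1:
  k1: at (p, q) = (1.000000, -0.500000), (dp/dtau, dq/dtau) = (0.125000, -0.625000); Gamma_ppp = 0.241860, Gamma_ppq = -0.302326, Gamma_pqq = -0.604651, Gamma_qpp = 0.279070, Gamma_qpq = -0.348837, Gamma_qqq = -0.697674; k1 = (0.125000, -0.625000, 0.185174, 0.213663)
  k2: at (p, q) = (1.012500, -0.562500), (dp/dtau, dq/dtau) = (0.143517, -0.603634); Gamma_ppp = 0.226676, Gamma_ppq = -0.283345, Gamma_pqq = -0.566691, Gamma_qpp = 0.266314, Gamma_qpq = -0.332892, Gamma_qqq = -0.665784; k2 = (0.143517, -0.603634, 0.152725, 0.179431)
  k3: at (p, q) = (1.014352, -0.560363), (dp/dtau, dq/dtau) = (0.140272, -0.607057); Gamma_ppp = 0.227579, Gamma_ppq = -0.284474, Gamma_pqq = -0.568947, Gamma_qpp = 0.266486, Gamma_qpq = -0.333107, Gamma_qqq = -0.666214; k3 = (0.140272, -0.607057, 0.156742, 0.183538)
  k4: at (p, q) = (1.028054, -0.621411), (dp/dtau, dq/dtau) = (0.156348, -0.588292); Gamma_ppp = 0.214494, Gamma_ppq = -0.268118, Gamma_pqq = -0.536236, Gamma_qpp = 0.254740, Gamma_qpq = -0.318426, Gamma_qqq = -0.636851; k4 = (0.156348, -0.588292, 0.131019, 0.155603)
  Y <- Y + (h/6)(k1 + 2k2 + 2k3 + k4): p = 1.0283, q = -0.6212, dp/dtau = 0.1562, dq/dtau = -0.5885
step 2:
  k1: at (p, q) = (1.028298, -0.621156), (dp/dtau, dq/dtau) = (0.156171, -0.588493); Gamma_ppp = 0.214595, Gamma_ppq = -0.268244, Gamma_pqq = -0.536489, Gamma_qpp = 0.254759, Gamma_qpq = -0.318449, Gamma_qqq = -0.636898; k1 = (0.156171, -0.588493, 0.131259, 0.155825)
  k2: at (p, q) = (1.043915, -0.680005), (dp/dtau, dq/dtau) = (0.169297, -0.572911); Gamma_ppp = 0.203584, Gamma_ppq = -0.254480, Gamma_pqq = -0.508961, Gamma_qpp = 0.244023, Gamma_qpq = -0.305029, Gamma_qqq = -0.610058; k2 = (0.169297, -0.572911, 0.111854, 0.134073)
  k3: at (p, q) = (1.045227, -0.678447), (dp/dtau, dq/dtau) = (0.167356, -0.575086); Gamma_ppp = 0.204120, Gamma_ppq = -0.255150, Gamma_pqq = -0.510299, Gamma_qpp = 0.244150, Gamma_qpq = -0.305188, Gamma_qqq = -0.610376; k3 = (0.167356, -0.575086, 0.113938, 0.136282)
  k4: at (p, q) = (1.061769, -0.736173), (dp/dtau, dq/dtau) = (0.178958, -0.561237); Gamma_ppp = 0.194420, Gamma_ppq = -0.243025, Gamma_pqq = -0.486049, Gamma_qpp = 0.234269, Gamma_qpq = -0.292836, Gamma_qqq = -0.585672; k4 = (0.178958, -0.561237, 0.098055, 0.118152)
  Y <- Y + (h/6)(k1 + 2k2 + 2k3 + k4): p = 1.0619, q = -0.7360, dp/dtau = 0.1789, dq/dtau = -0.5613
step 3:
  k1: at (p, q) = (1.061912, -0.736013), (dp/dtau, dq/dtau) = (0.178867, -0.561337); Gamma_ppp = 0.194471, Gamma_ppq = -0.243089, Gamma_pqq = -0.486178, Gamma_qpp = 0.234281, Gamma_qpq = -0.292851, Gamma_qqq = -0.585702; k1 = (0.178867, -0.561337, 0.098158, 0.118251)
  k2: at (p, q) = (1.079799, -0.792147), (dp/dtau, dq/dtau) = (0.188683, -0.549512); Gamma_ppp = 0.186058, Gamma_ppq = -0.232573, Gamma_pqq = -0.465146, Gamma_qpp = 0.225215, Gamma_qpq = -0.281519, Gamma_qqq = -0.563037; k2 = (0.188683, -0.549512, 0.085605, 0.103621)
  k3: at (p, q) = (1.080780, -0.790964), (dp/dtau, dq/dtau) = (0.187428, -0.550975); Gamma_ppp = 0.186399, Gamma_ppq = -0.232999, Gamma_pqq = -0.465998, Gamma_qpp = 0.225305, Gamma_qpq = -0.281631, Gamma_qqq = -0.563262; k3 = (0.187428, -0.550975, 0.086794, 0.104910)
  k4: at (p, q) = (1.099398, -0.846208), (dp/dtau, dq/dtau) = (0.196226, -0.540355); Gamma_ppp = 0.178858, Gamma_ppq = -0.223573, Gamma_pqq = -0.447145, Gamma_qpp = 0.216925, Gamma_qpq = -0.271156, Gamma_qqq = -0.542313; k4 = (0.196226, -0.540355, 0.076261, 0.092491)
  Y <- Y + (h/6)(k1 + 2k2 + 2k3 + k4): p = 1.0995, q = -0.8461, dp/dtau = 0.1962, dq/dtau = -0.5404
step 4:
  k1: at (p, q) = (1.099489, -0.846102), (dp/dtau, dq/dtau) = (0.196175, -0.540410); Gamma_ppp = 0.178887, Gamma_ppq = -0.223609, Gamma_pqq = -0.447217, Gamma_qpp = 0.216933, Gamma_qpq = -0.271166, Gamma_qqq = -0.542332; k1 = (0.196175, -0.540410, 0.076311, 0.092541)
  k2: at (p, q) = (1.119107, -0.900143), (dp/dtau, dq/dtau) = (0.203806, -0.531156); Gamma_ppp = 0.172200, Gamma_ppq = -0.215251, Gamma_pqq = -0.430501, Gamma_qpp = 0.209198, Gamma_qpq = -0.261498, Gamma_qqq = -0.522995; k2 = (0.203806, -0.531156, 0.067700, 0.082246)
  k3: at (p, q) = (1.119870, -0.899218), (dp/dtau, dq/dtau) = (0.202945, -0.532186); Gamma_ppp = 0.172429, Gamma_ppq = -0.215537, Gamma_pqq = -0.431073, Gamma_qpp = 0.209262, Gamma_qpq = -0.261577, Gamma_qqq = -0.523154; k3 = (0.202945, -0.532186, 0.068430, 0.083047)
  k4: at (p, q) = (1.140078, -0.952539), (dp/dtau, dq/dtau) = (0.209861, -0.523801); Gamma_ppp = 0.166353, Gamma_ppq = -0.207941, Gamma_pqq = -0.415882, Gamma_qpp = 0.202075, Gamma_qpq = -0.252594, Gamma_qqq = -0.505188; k4 = (0.209861, -0.523801, 0.061062, 0.074174)
  Y <- Y + (h/6)(k1 + 2k2 + 2k3 + k4): p = 1.1401, q = -0.9525, dp/dtau = 0.2098, dq/dtau = -0.5238


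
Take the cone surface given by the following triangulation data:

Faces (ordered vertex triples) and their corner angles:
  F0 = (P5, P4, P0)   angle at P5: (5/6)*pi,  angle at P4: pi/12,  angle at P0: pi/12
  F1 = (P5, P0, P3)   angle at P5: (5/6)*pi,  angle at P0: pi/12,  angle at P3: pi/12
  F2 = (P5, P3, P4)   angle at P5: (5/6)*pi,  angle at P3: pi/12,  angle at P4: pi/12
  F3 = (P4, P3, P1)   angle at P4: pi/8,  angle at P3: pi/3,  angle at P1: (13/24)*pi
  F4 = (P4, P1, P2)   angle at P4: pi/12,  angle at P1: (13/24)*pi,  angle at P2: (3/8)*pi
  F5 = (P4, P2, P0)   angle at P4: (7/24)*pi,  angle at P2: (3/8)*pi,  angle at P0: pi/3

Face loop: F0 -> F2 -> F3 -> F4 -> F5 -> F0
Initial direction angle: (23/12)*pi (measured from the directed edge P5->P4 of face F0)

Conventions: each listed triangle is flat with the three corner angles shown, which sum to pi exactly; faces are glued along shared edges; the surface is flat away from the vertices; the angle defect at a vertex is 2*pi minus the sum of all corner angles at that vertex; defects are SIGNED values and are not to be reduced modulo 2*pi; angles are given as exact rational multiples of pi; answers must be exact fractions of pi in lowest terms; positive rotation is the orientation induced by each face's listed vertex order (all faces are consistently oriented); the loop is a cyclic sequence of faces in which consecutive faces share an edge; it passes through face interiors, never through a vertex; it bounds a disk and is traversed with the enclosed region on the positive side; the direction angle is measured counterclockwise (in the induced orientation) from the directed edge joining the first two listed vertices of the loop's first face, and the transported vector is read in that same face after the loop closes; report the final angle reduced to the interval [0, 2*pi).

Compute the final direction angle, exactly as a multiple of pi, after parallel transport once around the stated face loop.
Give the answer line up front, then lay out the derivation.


Answer: final direction angle = (5/4)*pi

enclosed vertex P4: corner angles sum to (2/3)*pi, defect = 2*pi - (2/3)*pi = (4/3)*pi
transport around the loop rotates by the sum of enclosed defects; add to the initial angle mod 2*pi
final angle = (23/12)*pi + (4/3)*pi = (5/4)*pi (mod 2*pi)


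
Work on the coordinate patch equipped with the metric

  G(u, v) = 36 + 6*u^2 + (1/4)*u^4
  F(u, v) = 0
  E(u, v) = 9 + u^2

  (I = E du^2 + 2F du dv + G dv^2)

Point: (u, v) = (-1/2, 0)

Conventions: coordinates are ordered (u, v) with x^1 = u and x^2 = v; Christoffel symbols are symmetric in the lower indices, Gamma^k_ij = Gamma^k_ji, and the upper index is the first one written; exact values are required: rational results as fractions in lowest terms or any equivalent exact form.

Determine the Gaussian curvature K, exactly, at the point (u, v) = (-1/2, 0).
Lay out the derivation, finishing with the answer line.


E = 37/4, F = 0, G = 2401/64, EG - F^2 = 88837/256 at the point
E_u = -1, E_v = 0, F_u = 0, F_v = 0, G_u = -49/8, G_v = 0
E_vv = 0, F_uv = 0, G_uu = 51/4
Apply the Brioschi formula K = (det M1 - det M2)/(EG - F^2)^2 over the derivative matrices of E, F, G.
M1 = [[-E_vv/2 + F_uv - G_uu/2, E_u/2, F_u - E_v/2], [F_v - G_u/2, E, F], [G_v/2, F, G]] = [[-51/8, -1/2, 0], [49/16, 37/4, 0], [0, 0, 2401/64]]; det M1 = -2206519/1024
M2 = [[0, E_v/2, G_u/2], [E_v/2, E, F], [G_u/2, F, G]] = [[0, 0, -49/16], [0, 37/4, 0], [-49/16, 0, 2401/64]]; det M2 = -88837/1024
det M1 - det M2 = -1058841/512; K = -1058841/512 / (88837/256)^2 = -1152/67081

Answer: K = -1152/67081


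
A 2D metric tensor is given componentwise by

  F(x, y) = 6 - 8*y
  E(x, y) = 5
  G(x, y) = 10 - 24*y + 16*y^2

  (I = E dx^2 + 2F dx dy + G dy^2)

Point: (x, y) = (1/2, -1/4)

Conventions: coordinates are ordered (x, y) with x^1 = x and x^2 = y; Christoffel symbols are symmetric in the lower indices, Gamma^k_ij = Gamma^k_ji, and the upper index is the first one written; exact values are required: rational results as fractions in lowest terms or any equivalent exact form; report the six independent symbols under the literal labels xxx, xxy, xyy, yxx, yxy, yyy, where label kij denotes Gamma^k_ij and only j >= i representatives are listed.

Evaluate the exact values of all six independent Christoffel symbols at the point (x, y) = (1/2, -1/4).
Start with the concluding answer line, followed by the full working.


Answer: Gamma_xxx = 0, Gamma_xxy = 0, Gamma_xyy = -8/21, Gamma_yxx = 0, Gamma_yxy = 0, Gamma_yyy = -16/21

E = 5, F = 8, G = 17 at the point
E_x = 0, E_y = 0, F_x = 0, F_y = -8, G_x = 0, G_y = -32
EG - F^2 = 21;  g^inv = (1/21) * [[17, -8], [-8, 5]]
first-kind symbols [ij,l] = (1/2)(d_i g_jl + d_j g_il - d_l g_ij): [xx,x] = E_x/2 = 0, [xx,y] = F_x - E_y/2 = 0, [xy,x] = E_y/2 = 0, [xy,y] = G_x/2 = 0, [yy,x] = F_y - G_x/2 = -8, [yy,y] = G_y/2 = -16
Gamma^x_ij = (G*[ij,x] - F*[ij,y])/(EG - F^2), Gamma^y_ij = (E*[ij,y] - F*[ij,x])/(EG - F^2)


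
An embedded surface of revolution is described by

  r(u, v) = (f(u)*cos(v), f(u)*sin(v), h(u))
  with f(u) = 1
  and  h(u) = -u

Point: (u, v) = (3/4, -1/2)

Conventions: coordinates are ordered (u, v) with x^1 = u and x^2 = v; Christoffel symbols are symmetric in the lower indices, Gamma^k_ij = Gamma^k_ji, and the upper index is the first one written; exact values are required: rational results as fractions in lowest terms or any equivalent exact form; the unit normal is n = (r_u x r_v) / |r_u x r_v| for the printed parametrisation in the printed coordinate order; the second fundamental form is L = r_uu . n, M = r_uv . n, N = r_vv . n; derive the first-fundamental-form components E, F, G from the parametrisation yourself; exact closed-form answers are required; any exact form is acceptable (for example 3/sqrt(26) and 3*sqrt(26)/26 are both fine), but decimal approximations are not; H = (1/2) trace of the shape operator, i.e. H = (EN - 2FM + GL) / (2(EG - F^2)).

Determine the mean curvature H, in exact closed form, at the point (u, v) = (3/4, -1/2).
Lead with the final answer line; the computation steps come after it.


Answer: H = -1/2

f = 1, f' = 0, f'' = 0, h' = -1, h'' = 0
E = 1, F = 0, G = 1; answer radicand W^2 = 1
unnormalised second-form numerators: l = 0, m = 0, n = -1; L = l/sqrt(1), and similarly M = m/sqrt(W^2), N = n/sqrt(W^2)
H = (E*n - 2*F*m + G*l) / (2*(EG - F^2)*sqrt(W^2)); E*n - 2*F*m + G*l = -1, EG - F^2 = 1, so H = (-1/2)/sqrt(1)


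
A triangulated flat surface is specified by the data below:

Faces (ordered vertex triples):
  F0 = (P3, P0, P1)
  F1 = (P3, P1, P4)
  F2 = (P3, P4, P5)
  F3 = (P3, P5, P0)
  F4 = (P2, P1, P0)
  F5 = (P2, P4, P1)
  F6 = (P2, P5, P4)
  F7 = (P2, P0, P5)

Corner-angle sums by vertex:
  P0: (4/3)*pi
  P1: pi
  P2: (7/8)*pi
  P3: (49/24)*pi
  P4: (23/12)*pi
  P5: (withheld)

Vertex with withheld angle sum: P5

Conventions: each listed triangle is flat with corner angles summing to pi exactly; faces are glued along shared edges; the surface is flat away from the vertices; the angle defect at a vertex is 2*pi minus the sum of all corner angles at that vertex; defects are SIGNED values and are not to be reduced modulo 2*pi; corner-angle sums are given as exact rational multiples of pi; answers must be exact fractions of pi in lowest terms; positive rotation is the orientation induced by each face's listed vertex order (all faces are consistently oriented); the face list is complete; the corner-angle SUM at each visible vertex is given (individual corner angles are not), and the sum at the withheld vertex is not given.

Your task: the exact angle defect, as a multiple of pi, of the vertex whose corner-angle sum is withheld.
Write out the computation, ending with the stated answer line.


V = 6, E = 12, F = 8; chi = V - E + F = 2
Gauss-Bonnet: total defect = 2*pi*chi = 4*pi; visible defects sum to (17/6)*pi

Answer: defect(P5) = (7/6)*pi


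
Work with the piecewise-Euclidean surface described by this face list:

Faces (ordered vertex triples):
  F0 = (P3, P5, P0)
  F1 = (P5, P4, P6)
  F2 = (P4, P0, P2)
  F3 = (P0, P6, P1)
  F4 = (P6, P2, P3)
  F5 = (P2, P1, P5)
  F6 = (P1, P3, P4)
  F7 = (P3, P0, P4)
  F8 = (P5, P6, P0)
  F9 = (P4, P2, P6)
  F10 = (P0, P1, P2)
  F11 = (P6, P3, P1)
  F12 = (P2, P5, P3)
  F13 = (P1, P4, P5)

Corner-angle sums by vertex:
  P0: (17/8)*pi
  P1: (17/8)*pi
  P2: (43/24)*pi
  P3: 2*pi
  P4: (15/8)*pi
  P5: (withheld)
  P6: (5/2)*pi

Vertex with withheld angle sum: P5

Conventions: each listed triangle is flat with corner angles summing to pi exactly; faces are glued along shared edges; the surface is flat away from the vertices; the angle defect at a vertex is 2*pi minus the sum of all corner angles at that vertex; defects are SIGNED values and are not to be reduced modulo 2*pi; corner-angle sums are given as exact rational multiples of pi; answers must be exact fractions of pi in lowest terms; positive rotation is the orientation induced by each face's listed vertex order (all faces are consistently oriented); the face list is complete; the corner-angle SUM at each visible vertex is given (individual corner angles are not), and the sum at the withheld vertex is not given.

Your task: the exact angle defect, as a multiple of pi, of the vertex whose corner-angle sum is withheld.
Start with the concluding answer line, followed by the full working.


Answer: defect(P5) = (5/12)*pi

V = 7, E = 21, F = 14; chi = V - E + F = 0
Gauss-Bonnet: total defect = 2*pi*chi = 0; visible defects sum to (-5/12)*pi


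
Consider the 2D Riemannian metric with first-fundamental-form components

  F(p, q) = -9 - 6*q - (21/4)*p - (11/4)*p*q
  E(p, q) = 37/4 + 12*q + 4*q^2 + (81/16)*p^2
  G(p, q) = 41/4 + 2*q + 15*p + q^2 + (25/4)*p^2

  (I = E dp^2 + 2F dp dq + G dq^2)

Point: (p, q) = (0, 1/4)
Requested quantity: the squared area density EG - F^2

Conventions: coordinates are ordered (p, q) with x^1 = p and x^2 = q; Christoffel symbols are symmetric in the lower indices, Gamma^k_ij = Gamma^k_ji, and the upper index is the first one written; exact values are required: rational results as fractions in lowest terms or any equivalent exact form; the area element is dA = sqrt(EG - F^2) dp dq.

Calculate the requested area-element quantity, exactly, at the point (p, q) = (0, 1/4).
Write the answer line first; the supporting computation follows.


Answer: EG - F^2 = 797/32

E = 25/2, F = -21/2, G = 173/16; EG - F^2 = 797/32


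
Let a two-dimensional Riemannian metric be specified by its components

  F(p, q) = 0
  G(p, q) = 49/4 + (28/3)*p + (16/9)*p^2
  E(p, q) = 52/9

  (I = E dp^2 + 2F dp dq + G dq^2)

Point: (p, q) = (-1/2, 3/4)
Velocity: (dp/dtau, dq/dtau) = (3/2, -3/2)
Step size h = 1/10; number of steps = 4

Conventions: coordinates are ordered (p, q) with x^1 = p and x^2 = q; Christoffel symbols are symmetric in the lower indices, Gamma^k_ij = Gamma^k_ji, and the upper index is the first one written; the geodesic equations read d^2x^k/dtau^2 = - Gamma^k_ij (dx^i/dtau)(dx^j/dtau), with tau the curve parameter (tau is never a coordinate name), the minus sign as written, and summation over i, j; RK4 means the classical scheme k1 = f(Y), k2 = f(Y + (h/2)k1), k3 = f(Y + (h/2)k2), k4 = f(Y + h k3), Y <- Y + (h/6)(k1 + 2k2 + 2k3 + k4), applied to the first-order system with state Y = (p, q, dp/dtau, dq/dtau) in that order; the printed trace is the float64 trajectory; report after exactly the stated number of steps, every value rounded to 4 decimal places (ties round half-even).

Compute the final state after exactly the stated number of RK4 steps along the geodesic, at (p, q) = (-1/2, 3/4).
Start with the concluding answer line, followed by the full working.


Answer: p = 0.1903, q = 0.2922, dp/dtau = 1.8961, dq/dtau = -0.8546

f(Y) = (dp/dtau, dq/dtau, -Gamma^p_ij Y'^i Y'^j, -Gamma^q_ij Y'^i Y'^j) with the Gammas evaluated at the stage position; h = 0.100000; intermediate values shown to 6 dp
step 0: p = -0.5000, q = 0.7500, dp/dtau = 1.5000, dq/dtau = -1.5000
step 1:
  k1: at (p, q) = (-0.500000, 0.750000), (dp/dtau, dq/dtau) = (1.500000, -1.500000); Gamma_ppp = 0.000000, Gamma_ppq = 0.000000, Gamma_pqq = -0.653846, Gamma_qpp = 0.000000, Gamma_qpq = 0.470588, Gamma_qqq = 0.000000; k1 = (1.500000, -1.500000, 1.471154, 2.117647)
  k2: at (p, q) = (-0.425000, 0.675000), (dp/dtau, dq/dtau) = (1.573558, -1.394118); Gamma_ppp = 0.000000, Gamma_ppq = 0.000000, Gamma_pqq = -0.676923, Gamma_qpp = 0.000000, Gamma_qpq = 0.454545, Gamma_qqq = 0.000000; k2 = (1.573558, -1.394118, 1.315643, 1.994295)
  k3: at (p, q) = (-0.421322, 0.680294), (dp/dtau, dq/dtau) = (1.565782, -1.400285); Gamma_ppp = 0.000000, Gamma_ppq = 0.000000, Gamma_pqq = -0.678055, Gamma_qpp = 0.000000, Gamma_qpq = 0.453787, Gamma_qqq = 0.000000; k3 = (1.565782, -1.400285, 1.329529, 1.989893)
  k4: at (p, q) = (-0.343422, 0.609971), (dp/dtau, dq/dtau) = (1.632953, -1.301011); Gamma_ppp = 0.000000, Gamma_ppq = 0.000000, Gamma_pqq = -0.702024, Gamma_qpp = 0.000000, Gamma_qpq = 0.438293, Gamma_qqq = 0.000000; k4 = (1.632953, -1.301011, 1.188266, 1.862298)
  Y <- Y + (h/6)(k1 + 2k2 + 2k3 + k4): p = -0.3431, q = 0.6102, dp/dtau = 1.6325, dq/dtau = -1.3009
step 2:
  k1: at (p, q) = (-0.343139, 0.610170), (dp/dtau, dq/dtau) = (1.632496, -1.300861); Gamma_ppp = 0.000000, Gamma_ppq = 0.000000, Gamma_pqq = -0.702111, Gamma_qpp = 0.000000, Gamma_qpq = 0.438239, Gamma_qqq = 0.000000; k1 = (1.632496, -1.300861, 1.188140, 1.861333)
  k2: at (p, q) = (-0.261515, 0.545127), (dp/dtau, dq/dtau) = (1.691903, -1.207795); Gamma_ppp = 0.000000, Gamma_ppq = 0.000000, Gamma_pqq = -0.727226, Gamma_qpp = 0.000000, Gamma_qpq = 0.423104, Gamma_qqq = 0.000000; k2 = (1.691903, -1.207795, 1.060854, 1.729202)
  k3: at (p, q) = (-0.258544, 0.549780), (dp/dtau, dq/dtau) = (1.685539, -1.214401); Gamma_ppp = 0.000000, Gamma_ppq = 0.000000, Gamma_pqq = -0.728140, Gamma_qpp = 0.000000, Gamma_qpq = 0.422573, Gamma_qqq = 0.000000; k3 = (1.685539, -1.214401, 1.073840, 1.729946)
  k4: at (p, q) = (-0.174586, 0.488730), (dp/dtau, dq/dtau) = (1.739880, -1.127867); Gamma_ppp = 0.000000, Gamma_ppq = 0.000000, Gamma_pqq = -0.753974, Gamma_qpp = 0.000000, Gamma_qpq = 0.408094, Gamma_qqq = 0.000000; k4 = (1.739880, -1.127867, 0.959117, 1.601650)
  Y <- Y + (h/6)(k1 + 2k2 + 2k3 + k4): p = -0.1744, q = 0.4890, dp/dtau = 1.7394, dq/dtau = -1.1278
step 3:
  k1: at (p, q) = (-0.174352, 0.488951), (dp/dtau, dq/dtau) = (1.739440, -1.127840); Gamma_ppp = 0.000000, Gamma_ppq = 0.000000, Gamma_pqq = -0.754046, Gamma_qpp = 0.000000, Gamma_qpq = 0.408055, Gamma_qqq = 0.000000; k1 = (1.739440, -1.127840, 0.959163, 1.601054)
  k2: at (p, q) = (-0.087380, 0.432559), (dp/dtau, dq/dtau) = (1.787398, -1.047787); Gamma_ppp = 0.000000, Gamma_ppq = 0.000000, Gamma_pqq = -0.780806, Gamma_qpp = 0.000000, Gamma_qpq = 0.394070, Gamma_qqq = 0.000000; k2 = (1.787398, -1.047787, 0.857215, 1.476039)
  k3: at (p, q) = (-0.084982, 0.436562), (dp/dtau, dq/dtau) = (1.782301, -1.054038); Gamma_ppp = 0.000000, Gamma_ppq = 0.000000, Gamma_pqq = -0.781544, Gamma_qpp = 0.000000, Gamma_qpq = 0.393698, Gamma_qqq = 0.000000; k3 = (1.782301, -1.054038, 0.868292, 1.479212)
  k4: at (p, q) = (0.003878, 0.383547), (dp/dtau, dq/dtau) = (1.826269, -0.979919); Gamma_ppp = 0.000000, Gamma_ppq = 0.000000, Gamma_pqq = -0.808886, Gamma_qpp = 0.000000, Gamma_qpq = 0.380390, Gamma_qqq = 0.000000; k4 = (1.826269, -0.979919, 0.776725, 1.361490)
  Y <- Y + (h/6)(k1 + 2k2 + 2k3 + k4): p = 0.0041, q = 0.3838, dp/dtau = 1.8259, dq/dtau = -0.9800
step 4:
  k1: at (p, q) = (0.004067, 0.383761), (dp/dtau, dq/dtau) = (1.825889, -0.979956); Gamma_ppp = 0.000000, Gamma_ppq = 0.000000, Gamma_pqq = -0.808944, Gamma_qpp = 0.000000, Gamma_qpq = 0.380363, Gamma_qqq = 0.000000; k1 = (1.825889, -0.979956, 0.776840, 1.361160)
  k2: at (p, q) = (0.095361, 0.334763), (dp/dtau, dq/dtau) = (1.864731, -0.911898); Gamma_ppp = 0.000000, Gamma_ppq = 0.000000, Gamma_pqq = -0.837034, Gamma_qpp = 0.000000, Gamma_qpq = 0.367598, Gamma_qqq = 0.000000; k2 = (1.864731, -0.911898, 0.696042, 1.250160)
  k3: at (p, q) = (0.097303, 0.338166), (dp/dtau, dq/dtau) = (1.860691, -0.917448); Gamma_ppp = 0.000000, Gamma_ppq = 0.000000, Gamma_pqq = -0.837632, Gamma_qpp = 0.000000, Gamma_qpq = 0.367336, Gamma_qqq = 0.000000; k3 = (1.860691, -0.917448, 0.705044, 1.254149)
  k4: at (p, q) = (0.190136, 0.292016), (dp/dtau, dq/dtau) = (1.896393, -0.854541); Gamma_ppp = 0.000000, Gamma_ppq = 0.000000, Gamma_pqq = -0.866196, Gamma_qpp = 0.000000, Gamma_qpq = 0.355223, Gamma_qqq = 0.000000; k4 = (1.896393, -0.854541, 0.632531, 1.151309)
  Y <- Y + (h/6)(k1 + 2k2 + 2k3 + k4): p = 0.1903, q = 0.2922, dp/dtau = 1.8961, dq/dtau = -0.8546


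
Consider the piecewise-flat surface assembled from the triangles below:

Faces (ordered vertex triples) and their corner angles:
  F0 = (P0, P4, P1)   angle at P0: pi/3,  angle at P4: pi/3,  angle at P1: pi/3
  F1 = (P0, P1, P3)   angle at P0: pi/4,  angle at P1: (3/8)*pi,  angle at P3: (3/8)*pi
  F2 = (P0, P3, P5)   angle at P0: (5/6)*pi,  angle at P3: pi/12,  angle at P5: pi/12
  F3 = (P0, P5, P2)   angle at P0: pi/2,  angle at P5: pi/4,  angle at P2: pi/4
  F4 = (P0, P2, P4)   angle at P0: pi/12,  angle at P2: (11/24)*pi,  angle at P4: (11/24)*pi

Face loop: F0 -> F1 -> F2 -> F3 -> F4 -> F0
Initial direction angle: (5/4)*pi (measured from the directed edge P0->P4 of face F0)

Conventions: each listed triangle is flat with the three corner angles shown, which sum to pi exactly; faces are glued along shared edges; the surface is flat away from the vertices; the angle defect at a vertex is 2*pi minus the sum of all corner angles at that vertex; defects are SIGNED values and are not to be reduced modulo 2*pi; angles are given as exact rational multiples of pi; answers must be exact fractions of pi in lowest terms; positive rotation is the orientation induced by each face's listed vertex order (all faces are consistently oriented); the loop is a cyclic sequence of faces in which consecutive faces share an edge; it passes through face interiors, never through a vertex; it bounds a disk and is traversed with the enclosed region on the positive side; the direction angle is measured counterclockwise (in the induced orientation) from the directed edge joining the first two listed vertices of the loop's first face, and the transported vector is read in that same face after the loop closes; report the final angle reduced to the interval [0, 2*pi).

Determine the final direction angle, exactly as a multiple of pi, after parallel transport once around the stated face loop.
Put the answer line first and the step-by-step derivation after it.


Answer: final direction angle = (5/4)*pi

enclosed vertex P0: corner angles sum to 2*pi, defect = 2*pi - 2*pi = 0
transport around the loop rotates by the sum of enclosed defects; add to the initial angle mod 2*pi
final angle = (5/4)*pi + 0 = (5/4)*pi (mod 2*pi)


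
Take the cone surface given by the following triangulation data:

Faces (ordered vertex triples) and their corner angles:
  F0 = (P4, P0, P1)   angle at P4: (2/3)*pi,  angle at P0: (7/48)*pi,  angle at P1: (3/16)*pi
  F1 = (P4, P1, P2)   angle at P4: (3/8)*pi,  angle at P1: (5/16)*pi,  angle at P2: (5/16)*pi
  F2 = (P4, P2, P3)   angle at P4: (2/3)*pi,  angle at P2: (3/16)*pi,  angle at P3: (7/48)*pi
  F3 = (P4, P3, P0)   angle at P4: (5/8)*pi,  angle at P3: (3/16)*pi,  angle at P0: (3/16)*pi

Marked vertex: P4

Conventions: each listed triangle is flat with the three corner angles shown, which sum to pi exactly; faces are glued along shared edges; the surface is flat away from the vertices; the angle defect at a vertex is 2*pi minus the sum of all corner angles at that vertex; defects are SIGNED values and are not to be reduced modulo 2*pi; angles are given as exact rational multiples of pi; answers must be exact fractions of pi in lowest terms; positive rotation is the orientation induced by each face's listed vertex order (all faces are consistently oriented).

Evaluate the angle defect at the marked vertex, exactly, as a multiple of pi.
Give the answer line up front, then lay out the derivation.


Answer: defect(P4) = -pi/3

Sum of corner angles at P4: (7/3)*pi
defect = 2*pi - (7/3)*pi


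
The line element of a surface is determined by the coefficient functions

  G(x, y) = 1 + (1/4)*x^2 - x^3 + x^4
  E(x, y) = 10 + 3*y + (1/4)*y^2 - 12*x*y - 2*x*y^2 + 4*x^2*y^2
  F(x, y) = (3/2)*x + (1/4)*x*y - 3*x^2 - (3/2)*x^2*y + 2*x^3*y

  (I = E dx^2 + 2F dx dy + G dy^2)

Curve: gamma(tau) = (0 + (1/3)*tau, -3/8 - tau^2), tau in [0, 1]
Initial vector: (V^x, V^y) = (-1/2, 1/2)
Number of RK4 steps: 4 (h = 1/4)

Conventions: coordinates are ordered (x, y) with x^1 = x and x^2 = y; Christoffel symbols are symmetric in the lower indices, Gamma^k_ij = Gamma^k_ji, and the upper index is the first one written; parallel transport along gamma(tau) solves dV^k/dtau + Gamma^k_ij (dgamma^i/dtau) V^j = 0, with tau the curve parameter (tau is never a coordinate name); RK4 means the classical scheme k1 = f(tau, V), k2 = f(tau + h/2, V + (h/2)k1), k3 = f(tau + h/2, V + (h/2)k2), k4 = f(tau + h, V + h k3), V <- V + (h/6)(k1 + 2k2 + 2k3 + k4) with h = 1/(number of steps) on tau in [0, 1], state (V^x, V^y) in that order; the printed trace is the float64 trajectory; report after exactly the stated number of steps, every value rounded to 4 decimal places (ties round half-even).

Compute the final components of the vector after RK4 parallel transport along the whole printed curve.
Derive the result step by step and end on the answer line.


gamma'(tau) = (1/3, -2*tau); f(tau, V)^k = -Gamma^k_ij(gamma(tau)) gamma'^i(tau) V^j; h = 1/4; intermediate values shown to 6 dp
curve data and Christoffel symbols at the stage parameters:
  tau = 0.000000: gamma = (0.000000, -0.375000), gamma' = (0.333333, 0.000000); Gamma_xxx = 0.236738, Gamma_xxy = 0.157826, Gamma_xyy = 0.000000, Gamma_yxx = 0.000000, Gamma_yxy = 0.000000, Gamma_yyy = 0.000000
  tau = 0.125000: gamma = (0.041667, -0.390625), gamma' = (0.333333, -0.250000); Gamma_xxx = 0.244920, Gamma_xxy = 0.130624, Gamma_xyy = 0.000000, Gamma_yxx = 0.001649, Gamma_yxy = 0.000879, Gamma_yyy = 0.000000
  tau = 0.250000: gamma = (0.083333, -0.437500), gamma' = (0.333333, -0.500000); Gamma_xxx = 0.273015, Gamma_xxy = 0.104006, Gamma_xyy = 0.000000, Gamma_yxx = 0.003321, Gamma_yxy = 0.001265, Gamma_yyy = 0.000000
  tau = 0.375000: gamma = (0.125000, -0.515625), gamma' = (0.333333, -0.750000); Gamma_xxx = 0.320248, Gamma_xxy = 0.077636, Gamma_xyy = 0.000000, Gamma_yxx = 0.005229, Gamma_yxy = 0.001268, Gamma_yyy = 0.000000
  tau = 0.500000: gamma = (0.166667, -0.625000), gamma' = (0.333333, -1.000000); Gamma_xxx = 0.385538, Gamma_xxy = 0.051405, Gamma_xyy = 0.000000, Gamma_yxx = 0.007396, Gamma_yxy = 0.000986, Gamma_yyy = 0.000000
  tau = 0.625000: gamma = (0.208333, -0.765625), gamma' = (0.333333, -1.250000); Gamma_xxx = 0.467125, Gamma_xxy = 0.025422, Gamma_xyy = 0.000000, Gamma_yxx = 0.009667, Gamma_yxy = 0.000526, Gamma_yyy = 0.000000
  tau = 0.750000: gamma = (0.250000, -0.937500), gamma' = (0.333333, -1.500000); Gamma_xxx = 0.562280, Gamma_xxy = 0.000000, Gamma_xyy = 0.000000, Gamma_yxx = 0.011714, Gamma_yxy = 0.000000, Gamma_yyy = 0.000000
  tau = 0.875000: gamma = (0.291667, -1.140625), gamma' = (0.333333, -1.750000); Gamma_xxx = 0.667161, Gamma_xxy = -0.024371, Gamma_xyy = 0.000000, Gamma_yxx = 0.013098, Gamma_yxy = -0.000478, Gamma_yyy = 0.000000
  tau = 1.000000: gamma = (0.333333, -1.375000), gamma' = (0.333333, -2.000000); Gamma_xxx = 0.776880, Gamma_xxy = -0.047084, Gamma_xyy = 0.000000, Gamma_yxx = 0.013366, Gamma_yxy = -0.000810, Gamma_yyy = 0.000000
step 0: V^x = -0.5000, V^y = 0.5000
step 1: k1 = (0.013152, 0.000000), k2 = (0.002641, 0.000018), k3 = (0.002705, 0.000018), k4 = (0.002140, 0.000026); V <- V + (h/6)(k1 + 2k2 + 2k3 + k4): V^x = -0.4989, V^y = 0.5000
step 2: k1 = (0.002124, 0.000026), k2 = (0.011256, 0.000184), k3 = (0.011200, 0.000183), k4 = (0.029686, 0.000570); V <- V + (h/6)(k1 + 2k2 + 2k3 + k4): V^x = -0.4957, V^y = 0.5001
step 3: k1 = (0.029655, 0.000569), k2 = (0.056738, 0.001174), k3 = (0.056318, 0.001165), k4 = (0.090272, 0.001881); V <- V + (h/6)(k1 + 2k2 + 2k3 + k4): V^x = -0.4813, V^y = 0.5004
step 4: k1 = (0.090209, 0.001879), k2 = (0.128641, 0.002526), k3 = (0.127368, 0.002501), k4 = (0.166579, 0.002866); V <- V + (h/6)(k1 + 2k2 + 2k3 + k4): V^x = -0.4493, V^y = 0.5010

Answer: V^x = -0.4493, V^y = 0.5010


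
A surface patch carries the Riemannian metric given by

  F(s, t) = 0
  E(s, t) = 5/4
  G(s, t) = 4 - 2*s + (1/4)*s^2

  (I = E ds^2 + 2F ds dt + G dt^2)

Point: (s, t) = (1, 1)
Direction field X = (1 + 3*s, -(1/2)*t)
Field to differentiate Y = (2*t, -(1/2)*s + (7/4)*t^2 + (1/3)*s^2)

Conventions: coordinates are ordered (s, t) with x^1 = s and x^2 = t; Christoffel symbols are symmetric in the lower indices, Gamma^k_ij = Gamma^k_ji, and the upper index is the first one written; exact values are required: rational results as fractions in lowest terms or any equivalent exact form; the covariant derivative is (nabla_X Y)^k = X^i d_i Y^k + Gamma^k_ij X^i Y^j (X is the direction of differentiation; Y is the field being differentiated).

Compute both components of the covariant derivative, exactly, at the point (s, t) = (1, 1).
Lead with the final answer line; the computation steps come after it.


Answer: (nabla_X Y)^s = -59/40, (nabla_X Y)^t = -103/36

E = 5/4, F = 0, G = 9/4 at the point
E_s = 0, E_t = 0, F_s = 0, F_t = 0, G_s = -3/2, G_t = 0
EG - F^2 = 45/16;  g^inv = (16/45) * [[9/4, 0], [0, 5/4]]
first-kind symbols [ij,l] = (1/2)(d_i g_jl + d_j g_il - d_l g_ij): [ss,s] = E_s/2 = 0, [ss,t] = F_s - E_t/2 = 0, [st,s] = E_t/2 = 0, [st,t] = G_s/2 = -3/4, [tt,s] = F_t - G_s/2 = 3/4, [tt,t] = G_t/2 = 0
Gamma^s_ij = (G*[ij,s] - F*[ij,t])/(EG - F^2), Gamma^t_ij = (E*[ij,t] - F*[ij,s])/(EG - F^2)
Gamma_sss = 0, Gamma_sst = 0, Gamma_stt = 3/5, Gamma_tss = 0, Gamma_tst = -1/3, Gamma_ttt = 0
X = (4, -1/2), Y = (2, 19/12) at the point
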